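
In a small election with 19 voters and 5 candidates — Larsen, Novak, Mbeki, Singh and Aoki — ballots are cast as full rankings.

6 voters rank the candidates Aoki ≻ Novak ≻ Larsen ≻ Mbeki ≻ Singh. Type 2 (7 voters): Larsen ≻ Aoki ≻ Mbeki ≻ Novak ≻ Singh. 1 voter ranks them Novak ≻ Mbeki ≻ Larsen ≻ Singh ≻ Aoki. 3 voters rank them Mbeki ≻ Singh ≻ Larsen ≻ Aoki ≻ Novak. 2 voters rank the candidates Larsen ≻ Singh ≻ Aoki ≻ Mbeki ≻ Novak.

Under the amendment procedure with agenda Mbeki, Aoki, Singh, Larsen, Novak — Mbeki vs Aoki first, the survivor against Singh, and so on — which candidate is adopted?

Larsen

Round 1: Mbeki vs Aoki — 4–15, Aoki advances.
Round 2: Aoki vs Singh — 13–6, Aoki advances.
Round 3: Aoki vs Larsen — 6–13, Larsen advances.
Round 4: Larsen vs Novak — 12–7, Larsen advances.
The agenda winner is Larsen.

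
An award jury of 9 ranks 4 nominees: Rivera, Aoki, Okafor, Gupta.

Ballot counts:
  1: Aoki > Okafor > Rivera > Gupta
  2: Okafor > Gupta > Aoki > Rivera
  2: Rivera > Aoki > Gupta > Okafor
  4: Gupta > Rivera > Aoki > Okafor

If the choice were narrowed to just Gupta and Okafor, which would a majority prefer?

Gupta

Ballots ranking Gupta above Okafor: 2 + 4 = 6.
Ballots ranking Okafor above Gupta: 9 − 6 = 3.
Gupta wins the head-to-head 6–3.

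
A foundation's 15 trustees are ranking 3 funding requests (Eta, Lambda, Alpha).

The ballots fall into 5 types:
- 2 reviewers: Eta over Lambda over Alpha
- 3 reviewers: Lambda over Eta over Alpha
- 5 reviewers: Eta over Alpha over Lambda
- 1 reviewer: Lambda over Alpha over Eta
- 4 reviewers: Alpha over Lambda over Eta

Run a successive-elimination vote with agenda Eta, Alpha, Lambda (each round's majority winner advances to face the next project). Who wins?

Round 1: Eta vs Alpha — 10–5, Eta advances.
Round 2: Eta vs Lambda — 7–8, Lambda advances.
Lambda survives the agenda.

Lambda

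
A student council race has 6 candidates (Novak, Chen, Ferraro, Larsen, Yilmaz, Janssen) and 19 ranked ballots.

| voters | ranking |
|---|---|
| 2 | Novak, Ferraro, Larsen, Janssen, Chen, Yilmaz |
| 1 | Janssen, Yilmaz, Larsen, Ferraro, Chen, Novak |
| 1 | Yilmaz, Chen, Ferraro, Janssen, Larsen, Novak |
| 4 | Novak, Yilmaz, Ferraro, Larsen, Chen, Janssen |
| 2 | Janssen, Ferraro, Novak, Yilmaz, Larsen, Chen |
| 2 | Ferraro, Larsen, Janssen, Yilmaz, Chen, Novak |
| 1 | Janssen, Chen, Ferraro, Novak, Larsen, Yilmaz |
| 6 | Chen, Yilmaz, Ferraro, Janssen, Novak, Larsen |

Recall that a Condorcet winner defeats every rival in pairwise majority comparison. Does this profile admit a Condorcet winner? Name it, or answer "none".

Check each pair by majority over 19 ballots:
Novak vs Chen: Novak preferred on 2+4+2 = 8 ballots; Chen wins 11–8.
Novak vs Ferraro: 6 to 13, Ferraro.
Novak–Larsen: Novak 15–4.
Novak vs Yilmaz: 9 to 10, Yilmaz.
Novak–Janssen: Janssen 13–6.
Chen vs Ferraro: Ferraro, 11–8.
Chen vs Larsen: 8 to 11, Larsen.
Chen vs Yilmaz: Yilmaz wins 10–9.
Chen vs Janssen: 1+4+6 = 11 for Chen, 8 for Janssen — Chen by 11–8.
Ferraro vs Larsen: Ferraro wins 18–1.
Ferraro vs Yilmaz: Ferraro preferred on 2+2+2+1 = 7 ballots; Yilmaz wins 12–7.
Ferraro vs Janssen: Ferraro preferred on 2+1+4+2+6 = 15 ballots; Ferraro wins 15–4.
Larsen vs Yilmaz: Larsen preferred on 2+2+1 = 5 ballots; Yilmaz wins 14–5.
Larsen–Janssen: Janssen 11–8.
Yilmaz–Janssen: Yilmaz 11–8.
Only Yilmaz has no losses; Yilmaz is the Condorcet winner.

Yilmaz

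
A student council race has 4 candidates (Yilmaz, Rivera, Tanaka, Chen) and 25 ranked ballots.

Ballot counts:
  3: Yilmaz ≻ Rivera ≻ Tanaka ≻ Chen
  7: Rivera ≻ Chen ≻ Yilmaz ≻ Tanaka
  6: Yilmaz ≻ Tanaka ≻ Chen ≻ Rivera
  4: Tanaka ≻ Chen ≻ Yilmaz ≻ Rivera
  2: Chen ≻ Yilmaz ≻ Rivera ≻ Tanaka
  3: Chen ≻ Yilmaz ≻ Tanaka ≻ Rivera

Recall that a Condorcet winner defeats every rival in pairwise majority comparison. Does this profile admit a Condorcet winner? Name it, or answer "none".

none

Pairwise majorities:
Yilmaz vs Rivera: Yilmaz, 18–7.
Yilmaz vs Tanaka: Yilmaz preferred on 3+7+6+2+3 = 21 ballots; Yilmaz wins 21–4.
Yilmaz–Chen: Chen 16–9.
Rivera vs Tanaka: Tanaka wins 13–12.
Rivera vs Chen: Chen, 15–10.
Tanaka vs Chen: Tanaka, 13–12.
No candidate is unbeaten: Yilmaz loses to Chen; Rivera loses to Yilmaz; Tanaka loses to Yilmaz; Chen loses to Tanaka. In particular Yilmaz beats Tanaka beats Chen beats Yilmaz is a majority cycle — no Condorcet winner exists.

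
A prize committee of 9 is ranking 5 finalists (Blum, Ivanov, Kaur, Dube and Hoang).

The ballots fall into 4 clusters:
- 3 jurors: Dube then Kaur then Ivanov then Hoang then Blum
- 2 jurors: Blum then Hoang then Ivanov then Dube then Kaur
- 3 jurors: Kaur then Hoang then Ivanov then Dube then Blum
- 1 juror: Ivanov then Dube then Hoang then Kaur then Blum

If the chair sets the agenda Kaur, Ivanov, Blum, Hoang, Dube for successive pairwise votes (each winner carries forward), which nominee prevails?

Dube

Round 1: Kaur vs Ivanov — 6–3, Kaur advances.
Round 2: Kaur vs Blum — 7–2, Kaur advances.
Round 3: Kaur vs Hoang — 6–3, Kaur advances.
Round 4: Kaur vs Dube — 3–6, Dube advances.
The agenda winner is Dube.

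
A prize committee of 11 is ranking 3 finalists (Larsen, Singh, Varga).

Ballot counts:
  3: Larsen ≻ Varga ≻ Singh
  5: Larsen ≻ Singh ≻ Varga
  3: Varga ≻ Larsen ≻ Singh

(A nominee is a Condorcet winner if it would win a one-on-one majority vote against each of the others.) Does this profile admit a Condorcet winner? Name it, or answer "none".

Larsen

Pairwise majorities:
Larsen vs Singh: 3+5+3 = 11 for Larsen, 0 for Singh — Larsen by 11–0.
Larsen vs Varga: 8 to 3, Larsen.
Singh vs Varga: Varga wins 6–5.
Only Larsen has no losses; Larsen is the Condorcet winner.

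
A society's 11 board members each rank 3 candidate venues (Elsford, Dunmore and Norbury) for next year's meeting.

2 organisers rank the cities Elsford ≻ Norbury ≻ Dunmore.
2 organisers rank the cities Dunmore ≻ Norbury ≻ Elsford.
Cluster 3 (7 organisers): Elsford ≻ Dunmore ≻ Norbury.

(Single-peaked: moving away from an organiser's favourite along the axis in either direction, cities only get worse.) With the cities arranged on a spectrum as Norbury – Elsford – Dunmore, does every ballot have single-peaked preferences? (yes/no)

no

Axis positions: Norbury=1, Elsford=2, Dunmore=3.
Cluster 1 (peak Elsford at position 2): ranking walks positions 2-1-3, expanding outward from the peak — single-peaked.
Cluster 2: ranking walks positions 3-1-2; Norbury is ranked above Elsford even though Elsford lies between Norbury and the peak Dunmore on the axis — preferences dip and rise again. Not single-peaked.
Cluster 3 (peak Elsford at position 2): ranking walks positions 2-3-1, expanding outward from the peak — single-peaked.
Cluster 2 violates single-peakedness, so the profile is not single-peaked on this axis.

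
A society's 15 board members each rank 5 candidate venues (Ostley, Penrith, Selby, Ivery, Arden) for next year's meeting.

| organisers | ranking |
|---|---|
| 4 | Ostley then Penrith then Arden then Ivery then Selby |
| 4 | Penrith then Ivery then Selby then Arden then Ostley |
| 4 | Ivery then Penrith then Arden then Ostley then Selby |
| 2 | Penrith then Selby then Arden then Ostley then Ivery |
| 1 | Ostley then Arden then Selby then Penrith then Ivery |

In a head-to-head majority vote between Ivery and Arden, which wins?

Ballots ranking Ivery above Arden: 4 + 4 = 8.
Ballots ranking Arden above Ivery: 15 − 8 = 7.
Ivery wins the head-to-head 8–7.

Ivery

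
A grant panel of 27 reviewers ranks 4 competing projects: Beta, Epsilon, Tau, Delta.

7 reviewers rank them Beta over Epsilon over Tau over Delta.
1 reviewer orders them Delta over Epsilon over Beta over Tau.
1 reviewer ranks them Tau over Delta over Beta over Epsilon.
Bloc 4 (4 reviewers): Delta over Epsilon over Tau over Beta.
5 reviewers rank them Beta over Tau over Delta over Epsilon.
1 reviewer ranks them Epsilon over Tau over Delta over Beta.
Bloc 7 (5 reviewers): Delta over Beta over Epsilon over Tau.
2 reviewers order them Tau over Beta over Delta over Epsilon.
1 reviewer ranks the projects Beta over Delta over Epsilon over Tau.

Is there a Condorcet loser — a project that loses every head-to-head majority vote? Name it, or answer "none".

Head-to-head results (27 reviewers):
Beta–Epsilon: Beta 21–6.
Beta vs Tau: 7+1+5+5+1 = 19 for Beta, 8 for Tau — Beta by 19–8.
Beta vs Delta: Beta is ranked higher on 7+5+2+1 = 15 ballots, Delta on 12. Beta wins 15–12.
Epsilon vs Tau: Epsilon preferred on 7+1+4+1+5+1 = 19 ballots; Epsilon wins 19–8.
Epsilon–Delta: Delta 19–8.
Tau vs Delta: Tau wins 16–11.
No project is winless: Beta beats Epsilon; Epsilon beats Tau; Tau beats Delta; Delta beats Epsilon. There is no Condorcet loser.

none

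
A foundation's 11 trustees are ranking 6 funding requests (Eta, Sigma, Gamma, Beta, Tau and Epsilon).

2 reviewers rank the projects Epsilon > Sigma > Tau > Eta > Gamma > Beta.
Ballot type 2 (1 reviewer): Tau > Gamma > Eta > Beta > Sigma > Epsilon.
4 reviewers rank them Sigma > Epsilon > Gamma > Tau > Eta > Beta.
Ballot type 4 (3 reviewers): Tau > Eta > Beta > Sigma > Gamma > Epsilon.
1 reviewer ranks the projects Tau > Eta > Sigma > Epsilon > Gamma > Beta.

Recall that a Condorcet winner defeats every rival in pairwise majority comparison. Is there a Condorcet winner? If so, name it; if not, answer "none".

Check each pair by majority over 11 ballots:
Eta vs Sigma: Eta is ranked higher on 1+3+1 = 5 ballots, Sigma on 6. Sigma wins 6–5.
Eta vs Gamma: Eta preferred on 2+3+1 = 6 ballots; Eta wins 6–5.
Eta vs Beta: 11 to 0, Eta.
Eta vs Tau: 0 for Eta, 11 for Tau — Tau by 11–0.
Eta vs Epsilon: 5 to 6, Epsilon.
Sigma vs Gamma: Sigma preferred on 2+4+3+1 = 10 ballots; Sigma wins 10–1.
Sigma vs Beta: 7 to 4, Sigma.
Sigma vs Tau: Sigma preferred on 2+4 = 6 ballots; Sigma wins 6–5.
Sigma vs Epsilon: Sigma is ranked higher on 1+4+3+1 = 9 ballots, Epsilon on 2. Sigma wins 9–2.
Gamma vs Beta: 2+1+4+1 = 8 for Gamma, 3 for Beta — Gamma by 8–3.
Gamma vs Tau: Gamma preferred on 4 ballots; Tau wins 7–4.
Gamma vs Epsilon: 4 to 7, Epsilon.
Beta vs Tau: Beta is ranked higher on 0 ballots, Tau on 11. Tau wins 11–0.
Beta vs Epsilon: Beta is ranked higher on 1+3 = 4 ballots, Epsilon on 7. Epsilon wins 7–4.
Tau vs Epsilon: 5 to 6, Epsilon.
Sigma defeats every rival head-to-head and is the Condorcet winner.

Sigma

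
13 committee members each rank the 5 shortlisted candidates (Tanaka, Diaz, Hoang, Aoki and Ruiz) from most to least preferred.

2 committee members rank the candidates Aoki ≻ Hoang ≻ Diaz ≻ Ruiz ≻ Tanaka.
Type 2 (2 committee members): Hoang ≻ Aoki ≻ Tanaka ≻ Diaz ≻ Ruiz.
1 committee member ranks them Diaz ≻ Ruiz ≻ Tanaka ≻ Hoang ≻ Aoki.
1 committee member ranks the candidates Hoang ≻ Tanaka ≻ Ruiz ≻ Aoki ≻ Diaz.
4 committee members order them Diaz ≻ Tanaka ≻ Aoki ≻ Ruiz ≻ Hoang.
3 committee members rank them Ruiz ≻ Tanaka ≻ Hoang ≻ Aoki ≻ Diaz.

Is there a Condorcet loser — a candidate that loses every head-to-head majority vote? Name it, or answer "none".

Pairwise majorities:
Tanaka vs Diaz: Diaz wins 7–6.
Tanaka–Hoang: Tanaka 8–5.
Tanaka vs Aoki: Tanaka is ranked higher on 1+1+4+3 = 9 ballots, Aoki on 4. Tanaka wins 9–4.
Tanaka vs Ruiz: Tanaka, 7–6.
Diaz vs Hoang: Diaz is ranked higher on 1+4 = 5 ballots, Hoang on 8. Hoang wins 8–5.
Diaz vs Aoki: Aoki wins 8–5.
Diaz vs Ruiz: Diaz wins 9–4.
Hoang vs Aoki: Hoang preferred on 2+1+1+3 = 7 ballots; Hoang wins 7–6.
Hoang vs Ruiz: Hoang is ranked higher on 2+2+1 = 5 ballots, Ruiz on 8. Ruiz wins 8–5.
Aoki vs Ruiz: 2+2+4 = 8 for Aoki, 5 for Ruiz — Aoki by 8–5.
Each candidate has at least one pairwise win (Tanaka beats Hoang; Diaz beats Tanaka; Hoang beats Diaz; Aoki beats Diaz; Ruiz beats Hoang) — no Condorcet loser.

none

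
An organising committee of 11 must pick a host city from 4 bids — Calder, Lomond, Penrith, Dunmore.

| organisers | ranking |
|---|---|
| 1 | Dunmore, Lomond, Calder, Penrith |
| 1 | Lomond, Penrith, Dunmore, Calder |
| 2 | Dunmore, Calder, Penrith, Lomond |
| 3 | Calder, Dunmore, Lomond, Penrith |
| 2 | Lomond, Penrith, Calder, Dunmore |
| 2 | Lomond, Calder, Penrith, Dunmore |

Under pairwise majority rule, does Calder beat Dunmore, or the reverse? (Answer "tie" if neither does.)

Calder

Ballots ranking Calder above Dunmore: 3 + 2 + 2 = 7.
Ballots ranking Dunmore above Calder: 11 − 7 = 4.
Calder wins the head-to-head 7–4.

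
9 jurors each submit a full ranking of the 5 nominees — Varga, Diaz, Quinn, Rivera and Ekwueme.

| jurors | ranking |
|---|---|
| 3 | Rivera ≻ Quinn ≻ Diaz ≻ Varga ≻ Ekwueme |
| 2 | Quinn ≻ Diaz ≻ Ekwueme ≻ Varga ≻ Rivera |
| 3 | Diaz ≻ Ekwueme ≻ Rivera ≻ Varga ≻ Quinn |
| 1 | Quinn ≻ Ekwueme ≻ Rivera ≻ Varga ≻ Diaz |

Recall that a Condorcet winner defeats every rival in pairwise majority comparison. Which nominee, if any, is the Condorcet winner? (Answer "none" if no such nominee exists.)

Pairwise majorities:
Varga vs Diaz: Diaz, 8–1.
Varga vs Quinn: Quinn, 6–3.
Varga–Rivera: Rivera 7–2.
Varga vs Ekwueme: Ekwueme wins 6–3.
Diaz vs Quinn: Quinn, 6–3.
Diaz vs Rivera: Diaz, 5–4.
Diaz–Ekwueme: Diaz 8–1.
Quinn–Rivera: Rivera 6–3.
Quinn vs Ekwueme: Quinn wins 6–3.
Rivera vs Ekwueme: Ekwueme wins 6–3.
No nominee is unbeaten: Varga loses to Diaz; Diaz loses to Quinn; Quinn loses to Rivera; Rivera loses to Diaz; Ekwueme loses to Diaz. In particular Diaz > Rivera > Quinn > Diaz is a majority cycle — no Condorcet winner exists.

none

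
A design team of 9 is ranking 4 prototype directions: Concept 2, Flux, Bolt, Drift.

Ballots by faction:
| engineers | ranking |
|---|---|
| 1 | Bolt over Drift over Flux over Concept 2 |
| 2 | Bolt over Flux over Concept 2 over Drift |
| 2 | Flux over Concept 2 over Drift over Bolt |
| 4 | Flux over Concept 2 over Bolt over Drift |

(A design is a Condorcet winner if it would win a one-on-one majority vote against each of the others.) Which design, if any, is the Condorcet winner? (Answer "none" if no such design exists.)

Flux

Check each pair by majority over 9 ballots:
Concept 2 vs Flux: Concept 2 preferred on 0 ballots; Flux wins 9–0.
Concept 2 vs Bolt: Concept 2 wins 6–3.
Concept 2 vs Drift: 8 to 1, Concept 2.
Flux vs Bolt: Flux preferred on 2+4 = 6 ballots; Flux wins 6–3.
Flux vs Drift: Flux wins 8–1.
Bolt vs Drift: Bolt is ranked higher on 1+2+4 = 7 ballots, Drift on 2. Bolt wins 7–2.
Flux defeats every rival head-to-head and is the Condorcet winner.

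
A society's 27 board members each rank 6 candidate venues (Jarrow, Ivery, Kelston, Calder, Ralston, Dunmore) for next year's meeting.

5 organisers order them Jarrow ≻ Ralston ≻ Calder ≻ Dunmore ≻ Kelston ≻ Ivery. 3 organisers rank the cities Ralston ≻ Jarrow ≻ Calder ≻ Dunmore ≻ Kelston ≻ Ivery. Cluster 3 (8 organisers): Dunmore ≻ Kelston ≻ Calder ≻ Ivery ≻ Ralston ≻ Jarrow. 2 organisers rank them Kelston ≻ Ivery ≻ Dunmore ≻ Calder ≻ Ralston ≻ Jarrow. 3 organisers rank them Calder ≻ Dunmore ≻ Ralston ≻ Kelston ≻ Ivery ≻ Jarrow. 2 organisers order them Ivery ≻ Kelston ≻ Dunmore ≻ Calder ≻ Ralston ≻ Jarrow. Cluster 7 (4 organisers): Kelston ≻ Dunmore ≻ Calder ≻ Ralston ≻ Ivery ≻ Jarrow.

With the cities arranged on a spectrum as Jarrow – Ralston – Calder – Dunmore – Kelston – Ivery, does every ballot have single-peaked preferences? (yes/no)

Axis positions: Jarrow=1, Ralston=2, Calder=3, Dunmore=4, Kelston=5, Ivery=6.
Cluster 1 (peak Jarrow at position 1): ranking walks positions 1-2-3-4-5-6, expanding outward from the peak — single-peaked.
Cluster 2 (peak Ralston at position 2): ranking walks positions 2-1-3-4-5-6, expanding outward from the peak — single-peaked.
Cluster 3 (peak Dunmore at position 4): ranking walks positions 4-5-3-6-2-1, expanding outward from the peak — single-peaked.
Cluster 4 (peak Kelston at position 5): ranking walks positions 5-6-4-3-2-1, expanding outward from the peak — single-peaked.
Cluster 5 (peak Calder at position 3): ranking walks positions 3-4-2-5-6-1, expanding outward from the peak — single-peaked.
Cluster 6 (peak Ivery at position 6): ranking walks positions 6-5-4-3-2-1, expanding outward from the peak — single-peaked.
Cluster 7 (peak Kelston at position 5): ranking walks positions 5-4-3-2-6-1, expanding outward from the peak — single-peaked.
Every ranking is single-peaked on this axis.

yes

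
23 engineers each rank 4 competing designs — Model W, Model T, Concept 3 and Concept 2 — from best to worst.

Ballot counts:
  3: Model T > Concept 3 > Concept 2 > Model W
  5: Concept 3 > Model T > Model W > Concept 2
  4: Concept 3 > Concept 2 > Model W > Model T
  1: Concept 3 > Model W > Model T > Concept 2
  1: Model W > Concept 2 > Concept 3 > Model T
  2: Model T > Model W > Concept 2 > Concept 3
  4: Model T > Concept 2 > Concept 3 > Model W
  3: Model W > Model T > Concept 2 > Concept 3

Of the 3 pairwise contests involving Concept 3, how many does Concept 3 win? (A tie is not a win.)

Concept 3 against each rival (23 engineers):
Concept 3–Model W: Concept 3 17–6.
Concept 3 vs Model T: Concept 3 is ranked higher on 5+4+1+1 = 11 ballots, Model T on 12. Model T wins 12–11.
Concept 3 vs Concept 2: 3+5+4+1 = 13 for Concept 3, 10 for Concept 2 — Concept 3 by 13–10.
Concept 3 beats Model W, Concept 2; loses to Model T — 2 pairwise wins.

2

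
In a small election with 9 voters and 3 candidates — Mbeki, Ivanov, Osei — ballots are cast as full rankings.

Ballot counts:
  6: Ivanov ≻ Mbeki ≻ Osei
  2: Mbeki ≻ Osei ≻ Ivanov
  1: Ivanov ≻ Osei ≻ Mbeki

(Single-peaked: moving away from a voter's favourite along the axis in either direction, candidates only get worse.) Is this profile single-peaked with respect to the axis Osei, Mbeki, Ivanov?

Axis positions: Osei=1, Mbeki=2, Ivanov=3.
Cluster 1 (peak Ivanov at position 3): ranking walks positions 3-2-1, expanding outward from the peak — single-peaked.
Cluster 2 (peak Mbeki at position 2): ranking walks positions 2-1-3, expanding outward from the peak — single-peaked.
Cluster 3: ranking walks positions 3-1-2; Osei is ranked above Mbeki even though Mbeki lies between Osei and the peak Ivanov on the axis — preferences dip and rise again. Not single-peaked.
Cluster 3 violates single-peakedness, so the profile is not single-peaked on this axis.

no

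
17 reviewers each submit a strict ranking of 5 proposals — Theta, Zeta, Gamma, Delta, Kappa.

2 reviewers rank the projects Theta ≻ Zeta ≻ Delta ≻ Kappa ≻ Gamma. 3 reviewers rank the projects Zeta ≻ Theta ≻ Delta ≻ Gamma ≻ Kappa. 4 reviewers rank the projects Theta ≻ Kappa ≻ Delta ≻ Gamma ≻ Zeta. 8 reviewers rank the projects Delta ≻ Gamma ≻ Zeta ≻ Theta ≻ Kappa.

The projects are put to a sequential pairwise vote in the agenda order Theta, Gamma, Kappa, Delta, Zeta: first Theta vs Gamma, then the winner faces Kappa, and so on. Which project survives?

Round 1: Theta vs Gamma — 9–8, Theta advances.
Round 2: Theta vs Kappa — 17–0, Theta advances.
Round 3: Theta vs Delta — 9–8, Theta advances.
Round 4: Theta vs Zeta — 6–11, Zeta advances.
Zeta survives the agenda.

Zeta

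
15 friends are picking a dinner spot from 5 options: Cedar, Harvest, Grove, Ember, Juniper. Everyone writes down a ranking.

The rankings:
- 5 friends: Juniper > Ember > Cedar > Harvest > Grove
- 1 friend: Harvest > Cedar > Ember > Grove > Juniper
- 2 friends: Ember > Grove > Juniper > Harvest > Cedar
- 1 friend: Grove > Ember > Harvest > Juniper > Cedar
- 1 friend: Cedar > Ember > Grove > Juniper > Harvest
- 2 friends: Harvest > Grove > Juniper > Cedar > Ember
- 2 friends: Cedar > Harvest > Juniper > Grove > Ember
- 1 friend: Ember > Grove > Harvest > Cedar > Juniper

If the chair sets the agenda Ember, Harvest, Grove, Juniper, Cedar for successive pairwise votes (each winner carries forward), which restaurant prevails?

Juniper

Round 1: Ember vs Harvest — 10–5, Ember advances.
Round 2: Ember vs Grove — 10–5, Ember advances.
Round 3: Ember vs Juniper — 6–9, Juniper advances.
Round 4: Juniper vs Cedar — 10–5, Juniper advances.
The agenda winner is Juniper.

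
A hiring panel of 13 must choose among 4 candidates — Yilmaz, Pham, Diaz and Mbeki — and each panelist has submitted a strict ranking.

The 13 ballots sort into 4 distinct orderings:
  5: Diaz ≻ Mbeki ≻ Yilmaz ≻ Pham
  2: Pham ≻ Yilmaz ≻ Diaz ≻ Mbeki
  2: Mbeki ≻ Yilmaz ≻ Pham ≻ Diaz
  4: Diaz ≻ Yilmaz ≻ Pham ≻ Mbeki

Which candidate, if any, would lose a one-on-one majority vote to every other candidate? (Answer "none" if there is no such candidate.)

Pairwise majorities:
Yilmaz vs Pham: Yilmaz preferred on 5+2+4 = 11 ballots; Yilmaz wins 11–2.
Yilmaz vs Diaz: Diaz, 9–4.
Yilmaz vs Mbeki: 2+4 = 6 for Yilmaz, 7 for Mbeki — Mbeki by 7–6.
Pham vs Diaz: 2+2 = 4 for Pham, 9 for Diaz — Diaz by 9–4.
Pham vs Mbeki: Mbeki, 7–6.
Diaz–Mbeki: Diaz 11–2.
Only Pham has no wins; Pham is the Condorcet loser.

Pham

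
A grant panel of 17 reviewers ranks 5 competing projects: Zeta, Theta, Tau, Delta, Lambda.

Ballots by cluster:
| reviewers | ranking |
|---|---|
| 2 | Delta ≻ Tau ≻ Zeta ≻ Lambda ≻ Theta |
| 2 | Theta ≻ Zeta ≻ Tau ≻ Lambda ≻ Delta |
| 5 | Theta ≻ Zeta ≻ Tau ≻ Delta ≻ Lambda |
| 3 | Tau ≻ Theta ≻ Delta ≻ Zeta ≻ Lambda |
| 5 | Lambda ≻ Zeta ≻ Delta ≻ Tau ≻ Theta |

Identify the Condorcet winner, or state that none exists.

Check each pair by majority over 17 ballots:
Zeta vs Theta: 7 to 10, Theta.
Zeta vs Tau: 12 to 5, Zeta.
Zeta vs Delta: Zeta preferred on 2+5+5 = 12 ballots; Zeta wins 12–5.
Zeta vs Lambda: Zeta preferred on 2+2+5+3 = 12 ballots; Zeta wins 12–5.
Theta vs Tau: 7 to 10, Tau.
Theta vs Delta: 2+5+3 = 10 for Theta, 7 for Delta — Theta by 10–7.
Theta vs Lambda: Theta preferred on 2+5+3 = 10 ballots; Theta wins 10–7.
Tau vs Delta: Tau is ranked higher on 2+5+3 = 10 ballots, Delta on 7. Tau wins 10–7.
Tau vs Lambda: 2+2+5+3 = 12 for Tau, 5 for Lambda — Tau by 12–5.
Delta vs Lambda: Delta preferred on 2+5+3 = 10 ballots; Delta wins 10–7.
Every project loses at least once (Zeta loses to Theta; Theta loses to Tau; Tau loses to Zeta; Delta loses to Zeta; Lambda loses to Zeta). The majority relation contains the cycle Zeta beats Tau beats Theta beats Zeta, so there is no Condorcet winner.

none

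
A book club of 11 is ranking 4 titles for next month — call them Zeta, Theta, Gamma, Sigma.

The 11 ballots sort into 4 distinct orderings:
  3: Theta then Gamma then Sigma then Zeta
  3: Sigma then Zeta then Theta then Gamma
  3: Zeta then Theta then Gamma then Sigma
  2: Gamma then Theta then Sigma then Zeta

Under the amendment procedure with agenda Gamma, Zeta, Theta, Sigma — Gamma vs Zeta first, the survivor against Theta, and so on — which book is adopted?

Round 1: Gamma vs Zeta — 5–6, Zeta advances.
Round 2: Zeta vs Theta — 6–5, Zeta advances.
Round 3: Zeta vs Sigma — 3–8, Sigma advances.
Sigma survives the agenda.

Sigma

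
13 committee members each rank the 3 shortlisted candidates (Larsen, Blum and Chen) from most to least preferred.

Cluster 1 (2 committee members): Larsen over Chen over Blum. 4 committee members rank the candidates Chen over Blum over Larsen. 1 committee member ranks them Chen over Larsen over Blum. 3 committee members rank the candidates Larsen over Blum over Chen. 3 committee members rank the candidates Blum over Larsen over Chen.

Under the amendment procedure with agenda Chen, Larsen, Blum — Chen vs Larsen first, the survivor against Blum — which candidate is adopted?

Blum

Round 1: Chen vs Larsen — 5–8, Larsen advances.
Round 2: Larsen vs Blum — 6–7, Blum advances.
Blum survives the agenda.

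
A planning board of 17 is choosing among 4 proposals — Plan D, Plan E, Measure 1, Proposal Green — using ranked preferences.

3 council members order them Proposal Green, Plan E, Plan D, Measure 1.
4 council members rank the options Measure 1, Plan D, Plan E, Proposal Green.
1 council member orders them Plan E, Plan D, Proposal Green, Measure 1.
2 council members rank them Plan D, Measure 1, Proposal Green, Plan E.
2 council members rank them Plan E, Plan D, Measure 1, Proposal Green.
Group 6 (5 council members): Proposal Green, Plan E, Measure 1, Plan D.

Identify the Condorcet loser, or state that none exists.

Head-to-head results (17 council members):
Plan D vs Plan E: Plan E wins 11–6.
Plan D vs Measure 1: 3+1+2+2 = 8 for Plan D, 9 for Measure 1 — Measure 1 by 9–8.
Plan D vs Proposal Green: Plan D wins 9–8.
Plan E vs Measure 1: Plan E preferred on 3+1+2+5 = 11 ballots; Plan E wins 11–6.
Plan E vs Proposal Green: 7 to 10, Proposal Green.
Measure 1–Proposal Green: Proposal Green 9–8.
Each option has at least one pairwise win (Plan D beats Proposal Green; Plan E beats Plan D; Measure 1 beats Plan D; Proposal Green beats Plan E) — no Condorcet loser.

none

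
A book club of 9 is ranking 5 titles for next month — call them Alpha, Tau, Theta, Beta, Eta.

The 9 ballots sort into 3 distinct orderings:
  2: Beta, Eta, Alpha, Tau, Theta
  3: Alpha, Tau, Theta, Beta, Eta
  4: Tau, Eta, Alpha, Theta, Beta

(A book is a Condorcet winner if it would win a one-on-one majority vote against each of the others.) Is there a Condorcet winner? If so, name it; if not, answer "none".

Head-to-head results (9 members):
Alpha vs Tau: Alpha is ranked higher on 2+3 = 5 ballots, Tau on 4. Alpha wins 5–4.
Alpha–Theta: Alpha 9–0.
Alpha–Beta: Alpha 7–2.
Alpha vs Eta: Alpha preferred on 3 ballots; Eta wins 6–3.
Tau vs Theta: Tau wins 9–0.
Tau vs Beta: Tau is ranked higher on 3+4 = 7 ballots, Beta on 2. Tau wins 7–2.
Tau vs Eta: Tau wins 7–2.
Theta–Beta: Theta 7–2.
Theta vs Eta: Eta, 6–3.
Beta vs Eta: Beta wins 5–4.
No book is unbeaten: Alpha loses to Eta; Tau loses to Alpha; Theta loses to Alpha; Beta loses to Alpha; Eta loses to Tau. In particular Alpha → Tau → Eta → Alpha is a majority cycle — no Condorcet winner exists.

none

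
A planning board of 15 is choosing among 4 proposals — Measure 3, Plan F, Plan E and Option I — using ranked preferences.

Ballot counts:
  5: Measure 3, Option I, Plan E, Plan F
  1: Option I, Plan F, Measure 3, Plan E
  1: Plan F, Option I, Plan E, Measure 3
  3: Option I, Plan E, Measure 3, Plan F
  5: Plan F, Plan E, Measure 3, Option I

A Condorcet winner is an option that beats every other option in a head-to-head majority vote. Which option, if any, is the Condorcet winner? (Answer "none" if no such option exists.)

Head-to-head results (15 council members):
Measure 3 vs Plan F: 8 to 7, Measure 3.
Measure 3 vs Plan E: 6 to 9, Plan E.
Measure 3 vs Option I: 5+5 = 10 for Measure 3, 5 for Option I — Measure 3 by 10–5.
Plan F vs Plan E: Plan F is ranked higher on 1+1+5 = 7 ballots, Plan E on 8. Plan E wins 8–7.
Plan F vs Option I: Plan F is ranked higher on 1+5 = 6 ballots, Option I on 9. Option I wins 9–6.
Plan E vs Option I: Plan E preferred on 5 ballots; Option I wins 10–5.
Every option loses at least once (Measure 3 loses to Plan E; Plan F loses to Measure 3; Plan E loses to Option I; Option I loses to Measure 3). The majority relation contains the cycle Measure 3 beats Option I beats Plan E beats Measure 3, so there is no Condorcet winner.

none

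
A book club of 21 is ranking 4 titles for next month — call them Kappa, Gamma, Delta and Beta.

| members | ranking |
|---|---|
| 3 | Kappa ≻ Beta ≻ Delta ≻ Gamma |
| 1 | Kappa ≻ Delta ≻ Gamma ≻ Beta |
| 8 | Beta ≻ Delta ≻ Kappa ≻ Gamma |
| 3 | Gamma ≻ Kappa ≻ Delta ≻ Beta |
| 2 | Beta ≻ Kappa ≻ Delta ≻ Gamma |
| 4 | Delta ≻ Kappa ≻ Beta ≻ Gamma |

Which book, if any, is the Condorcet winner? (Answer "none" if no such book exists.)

Pairwise majorities:
Kappa vs Gamma: 18 to 3, Kappa.
Kappa vs Delta: Kappa is ranked higher on 3+1+3+2 = 9 ballots, Delta on 12. Delta wins 12–9.
Kappa vs Beta: Kappa wins 11–10.
Gamma vs Delta: Delta wins 18–3.
Gamma vs Beta: Beta wins 17–4.
Delta vs Beta: Delta preferred on 1+3+4 = 8 ballots; Beta wins 13–8.
No book is unbeaten: Kappa loses to Delta; Gamma loses to Kappa; Delta loses to Beta; Beta loses to Kappa. In particular Kappa > Beta > Delta > Kappa is a majority cycle — no Condorcet winner exists.

none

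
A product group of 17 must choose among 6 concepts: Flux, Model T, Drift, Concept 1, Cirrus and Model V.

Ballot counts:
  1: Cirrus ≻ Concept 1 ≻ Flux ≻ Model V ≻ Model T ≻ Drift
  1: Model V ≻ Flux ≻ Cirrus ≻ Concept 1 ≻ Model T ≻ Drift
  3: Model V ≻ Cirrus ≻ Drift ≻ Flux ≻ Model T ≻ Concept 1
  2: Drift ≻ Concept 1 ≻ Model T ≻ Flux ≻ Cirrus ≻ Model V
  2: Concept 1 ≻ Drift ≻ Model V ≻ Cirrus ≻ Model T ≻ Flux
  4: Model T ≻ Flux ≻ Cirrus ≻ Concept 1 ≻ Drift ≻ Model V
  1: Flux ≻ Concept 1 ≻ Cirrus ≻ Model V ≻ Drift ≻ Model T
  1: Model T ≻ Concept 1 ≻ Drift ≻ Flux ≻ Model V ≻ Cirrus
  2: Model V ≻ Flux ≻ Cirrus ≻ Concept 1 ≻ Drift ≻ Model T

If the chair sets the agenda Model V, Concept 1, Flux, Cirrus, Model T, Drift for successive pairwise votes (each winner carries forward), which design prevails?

Round 1: Model V vs Concept 1 — 6–11, Concept 1 advances.
Round 2: Concept 1 vs Flux — 6–11, Flux advances.
Round 3: Flux vs Cirrus — 11–6, Flux advances.
Round 4: Flux vs Model T — 8–9, Model T advances.
Round 5: Model T vs Drift — 7–10, Drift advances.
Drift survives the agenda.

Drift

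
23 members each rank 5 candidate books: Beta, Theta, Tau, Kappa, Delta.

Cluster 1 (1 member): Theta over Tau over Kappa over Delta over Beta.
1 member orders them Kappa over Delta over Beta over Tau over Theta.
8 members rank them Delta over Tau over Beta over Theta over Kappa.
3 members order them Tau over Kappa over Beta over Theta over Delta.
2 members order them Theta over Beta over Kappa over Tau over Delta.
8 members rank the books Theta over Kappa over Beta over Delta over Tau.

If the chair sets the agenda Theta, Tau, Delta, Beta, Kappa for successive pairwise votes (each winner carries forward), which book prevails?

Kappa

Round 1: Theta vs Tau — 11–12, Tau advances.
Round 2: Tau vs Delta — 6–17, Delta advances.
Round 3: Delta vs Beta — 10–13, Beta advances.
Round 4: Beta vs Kappa — 10–13, Kappa advances.
Kappa survives the agenda.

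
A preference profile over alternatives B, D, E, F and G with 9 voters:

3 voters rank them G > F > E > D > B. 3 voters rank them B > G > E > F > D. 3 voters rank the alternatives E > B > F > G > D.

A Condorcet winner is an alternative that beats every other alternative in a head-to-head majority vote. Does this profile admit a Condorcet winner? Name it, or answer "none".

none

Head-to-head results (9 voters):
B–D: B 6–3.
B vs E: E wins 6–3.
B vs F: 6 to 3, B.
B–G: B 6–3.
D vs E: D is ranked higher on 0 ballots, E on 9. E wins 9–0.
D vs F: 0 to 9, F.
D vs G: 0 for D, 9 for G — G by 9–0.
E vs F: 3+3 = 6 for E, 3 for F — E by 6–3.
E vs G: 3 to 6, G.
F vs G: G wins 6–3.
Every alternative loses at least once (B loses to E; D loses to B; E loses to G; F loses to B; G loses to B). The majority relation contains the cycle B beats G beats E beats B, so there is no Condorcet winner.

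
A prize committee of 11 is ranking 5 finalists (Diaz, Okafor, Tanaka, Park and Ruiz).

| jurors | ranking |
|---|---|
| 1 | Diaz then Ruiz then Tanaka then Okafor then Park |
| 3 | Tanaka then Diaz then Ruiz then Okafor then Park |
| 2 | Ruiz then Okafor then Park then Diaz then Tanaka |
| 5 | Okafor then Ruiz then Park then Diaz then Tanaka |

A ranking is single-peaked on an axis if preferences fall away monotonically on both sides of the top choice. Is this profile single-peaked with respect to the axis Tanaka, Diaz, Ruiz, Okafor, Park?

yes

Axis positions: Tanaka=1, Diaz=2, Ruiz=3, Okafor=4, Park=5.
Ballot type 1 (peak Diaz at position 2): ranking walks positions 2-3-1-4-5, expanding outward from the peak — single-peaked.
Ballot type 2 (peak Tanaka at position 1): ranking walks positions 1-2-3-4-5, expanding outward from the peak — single-peaked.
Ballot type 3 (peak Ruiz at position 3): ranking walks positions 3-4-5-2-1, expanding outward from the peak — single-peaked.
Ballot type 4 (peak Okafor at position 4): ranking walks positions 4-3-5-2-1, expanding outward from the peak — single-peaked.
Every ranking is single-peaked on this axis.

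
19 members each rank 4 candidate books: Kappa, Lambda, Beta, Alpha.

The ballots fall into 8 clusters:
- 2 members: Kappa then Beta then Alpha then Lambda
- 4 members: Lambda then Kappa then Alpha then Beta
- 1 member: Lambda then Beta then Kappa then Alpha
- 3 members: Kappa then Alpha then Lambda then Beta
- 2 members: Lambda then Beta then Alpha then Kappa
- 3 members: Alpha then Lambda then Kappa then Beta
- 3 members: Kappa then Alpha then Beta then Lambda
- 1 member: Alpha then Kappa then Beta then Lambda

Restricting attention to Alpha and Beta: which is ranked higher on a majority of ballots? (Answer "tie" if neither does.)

Ballots ranking Alpha above Beta: 4 + 3 + 3 + 3 + 1 = 14.
Ballots ranking Beta above Alpha: 19 − 14 = 5.
Alpha wins the head-to-head 14–5.

Alpha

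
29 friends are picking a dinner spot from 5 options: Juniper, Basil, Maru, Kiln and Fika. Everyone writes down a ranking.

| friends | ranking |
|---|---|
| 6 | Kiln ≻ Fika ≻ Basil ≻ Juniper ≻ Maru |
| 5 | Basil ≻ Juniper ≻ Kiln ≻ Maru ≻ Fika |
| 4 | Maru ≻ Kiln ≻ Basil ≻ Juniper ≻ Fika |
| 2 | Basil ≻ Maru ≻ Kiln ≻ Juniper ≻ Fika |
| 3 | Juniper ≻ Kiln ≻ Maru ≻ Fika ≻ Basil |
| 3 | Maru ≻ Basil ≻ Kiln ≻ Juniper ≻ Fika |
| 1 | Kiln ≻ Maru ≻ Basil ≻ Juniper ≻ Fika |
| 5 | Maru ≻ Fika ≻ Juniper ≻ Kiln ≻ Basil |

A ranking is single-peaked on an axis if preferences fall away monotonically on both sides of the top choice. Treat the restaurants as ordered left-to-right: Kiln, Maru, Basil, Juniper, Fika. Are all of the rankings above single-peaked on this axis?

no

Axis positions: Kiln=1, Maru=2, Basil=3, Juniper=4, Fika=5.
Cluster 1: ranking walks positions 1-5-3-4-2; Fika is ranked above Maru even though Maru lies between Fika and the peak Kiln on the axis — preferences dip and rise again. Not single-peaked.
Cluster 2: ranking walks positions 3-4-1-2-5; Kiln is ranked above Maru even though Maru lies between Kiln and the peak Basil on the axis — preferences dip and rise again. Not single-peaked.
Cluster 3 (peak Maru at position 2): ranking walks positions 2-1-3-4-5, expanding outward from the peak — single-peaked.
Cluster 4 (peak Basil at position 3): ranking walks positions 3-2-1-4-5, expanding outward from the peak — single-peaked.
Cluster 5: ranking walks positions 4-1-2-5-3; Kiln is ranked above Basil even though Basil lies between Kiln and the peak Juniper on the axis — preferences dip and rise again. Not single-peaked.
Cluster 6 (peak Maru at position 2): ranking walks positions 2-3-1-4-5, expanding outward from the peak — single-peaked.
Cluster 7 (peak Kiln at position 1): ranking walks positions 1-2-3-4-5, expanding outward from the peak — single-peaked.
Cluster 8: ranking walks positions 2-5-4-1-3; Fika is ranked above Basil even though Basil lies between Fika and the peak Maru on the axis — preferences dip and rise again. Not single-peaked.
Cluster 1 violates single-peakedness, so the profile is not single-peaked on this axis.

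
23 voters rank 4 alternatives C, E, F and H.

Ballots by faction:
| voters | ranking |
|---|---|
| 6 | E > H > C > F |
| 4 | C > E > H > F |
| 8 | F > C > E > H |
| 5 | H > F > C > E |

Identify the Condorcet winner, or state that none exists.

Check each pair by majority over 23 ballots:
C vs E: C is ranked higher on 4+8+5 = 17 ballots, E on 6. C wins 17–6.
C vs F: C is ranked higher on 6+4 = 10 ballots, F on 13. F wins 13–10.
C vs H: C preferred on 4+8 = 12 ballots; C wins 12–11.
E vs F: 10 to 13, F.
E vs H: E preferred on 6+4+8 = 18 ballots; E wins 18–5.
F vs H: F preferred on 8 ballots; H wins 15–8.
Every alternative loses at least once (C loses to F; E loses to C; F loses to H; H loses to C). The majority relation contains the cycle C beats H beats F beats C, so there is no Condorcet winner.

none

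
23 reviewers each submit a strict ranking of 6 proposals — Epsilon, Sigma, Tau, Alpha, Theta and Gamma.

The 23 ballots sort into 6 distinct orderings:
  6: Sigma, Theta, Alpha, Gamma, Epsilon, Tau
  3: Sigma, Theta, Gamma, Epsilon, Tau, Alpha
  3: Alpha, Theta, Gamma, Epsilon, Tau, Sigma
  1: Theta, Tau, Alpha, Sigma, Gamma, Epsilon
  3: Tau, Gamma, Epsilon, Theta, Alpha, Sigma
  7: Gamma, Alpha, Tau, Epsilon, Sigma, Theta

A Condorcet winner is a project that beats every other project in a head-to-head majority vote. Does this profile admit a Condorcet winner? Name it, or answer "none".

none

Pairwise majorities:
Epsilon–Sigma: Epsilon 13–10.
Epsilon vs Tau: Epsilon preferred on 6+3+3 = 12 ballots; Epsilon wins 12–11.
Epsilon–Alpha: Alpha 17–6.
Epsilon vs Theta: Epsilon preferred on 3+7 = 10 ballots; Theta wins 13–10.
Epsilon vs Gamma: Epsilon is ranked higher on 0 ballots, Gamma on 23. Gamma wins 23–0.
Sigma vs Tau: 9 to 14, Tau.
Sigma vs Alpha: Sigma preferred on 6+3 = 9 ballots; Alpha wins 14–9.
Sigma vs Theta: Sigma is ranked higher on 6+3+7 = 16 ballots, Theta on 7. Sigma wins 16–7.
Sigma vs Gamma: Gamma wins 13–10.
Tau–Alpha: Alpha 16–7.
Tau–Theta: Theta 13–10.
Tau vs Gamma: Tau preferred on 1+3 = 4 ballots; Gamma wins 19–4.
Alpha vs Theta: Theta, 13–10.
Alpha–Gamma: Gamma 13–10.
Theta–Gamma: Theta 13–10.
Every project loses at least once (Epsilon loses to Alpha; Sigma loses to Epsilon; Tau loses to Epsilon; Alpha loses to Theta; Theta loses to Sigma; Gamma loses to Theta). The majority relation contains the cycle Epsilon > Sigma > Theta > Epsilon, so there is no Condorcet winner.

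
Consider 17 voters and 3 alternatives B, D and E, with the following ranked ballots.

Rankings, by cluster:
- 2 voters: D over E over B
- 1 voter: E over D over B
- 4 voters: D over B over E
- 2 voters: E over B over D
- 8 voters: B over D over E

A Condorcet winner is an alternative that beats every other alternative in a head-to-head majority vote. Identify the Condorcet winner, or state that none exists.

B

Pairwise majorities:
B–D: B 10–7.
B vs E: B wins 12–5.
D vs E: D wins 14–3.
B wins every pairwise contest, so B is the Condorcet winner.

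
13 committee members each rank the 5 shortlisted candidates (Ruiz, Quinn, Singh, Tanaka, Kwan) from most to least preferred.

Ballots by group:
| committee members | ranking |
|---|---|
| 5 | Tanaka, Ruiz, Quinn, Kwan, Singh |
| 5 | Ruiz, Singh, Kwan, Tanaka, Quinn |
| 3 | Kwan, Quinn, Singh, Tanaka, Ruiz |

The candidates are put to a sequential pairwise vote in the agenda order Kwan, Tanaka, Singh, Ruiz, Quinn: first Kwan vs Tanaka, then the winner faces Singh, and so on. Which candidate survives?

Round 1: Kwan vs Tanaka — 8–5, Kwan advances.
Round 2: Kwan vs Singh — 8–5, Kwan advances.
Round 3: Kwan vs Ruiz — 3–10, Ruiz advances.
Round 4: Ruiz vs Quinn — 10–3, Ruiz advances.
The agenda winner is Ruiz.

Ruiz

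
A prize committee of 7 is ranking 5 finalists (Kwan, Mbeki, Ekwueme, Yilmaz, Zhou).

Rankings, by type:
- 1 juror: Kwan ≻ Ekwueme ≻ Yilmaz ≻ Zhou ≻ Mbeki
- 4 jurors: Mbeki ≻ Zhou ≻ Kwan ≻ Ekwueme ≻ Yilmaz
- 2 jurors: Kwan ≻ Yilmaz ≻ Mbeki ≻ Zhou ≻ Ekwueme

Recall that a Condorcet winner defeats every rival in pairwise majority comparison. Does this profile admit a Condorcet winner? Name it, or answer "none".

Head-to-head results (7 jurors):
Kwan vs Mbeki: Kwan preferred on 1+2 = 3 ballots; Mbeki wins 4–3.
Kwan vs Ekwueme: 7 to 0, Kwan.
Kwan vs Yilmaz: Kwan wins 7–0.
Kwan vs Zhou: Kwan preferred on 1+2 = 3 ballots; Zhou wins 4–3.
Mbeki–Ekwueme: Mbeki 6–1.
Mbeki vs Yilmaz: Mbeki is ranked higher on 4 ballots, Yilmaz on 3. Mbeki wins 4–3.
Mbeki vs Zhou: Mbeki wins 6–1.
Ekwueme vs Yilmaz: Ekwueme wins 5–2.
Ekwueme vs Zhou: Ekwueme preferred on 1 ballot; Zhou wins 6–1.
Yilmaz vs Zhou: 1+2 = 3 for Yilmaz, 4 for Zhou — Zhou by 4–3.
Mbeki beats each of Kwan, Ekwueme, Yilmaz, Zhou — Mbeki is the Condorcet winner.

Mbeki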